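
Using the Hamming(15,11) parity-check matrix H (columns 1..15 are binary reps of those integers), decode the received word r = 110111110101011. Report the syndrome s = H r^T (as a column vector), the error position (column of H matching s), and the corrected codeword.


s = (1, 1, 0, 0)^T, error position = 12, corrected codeword c = 110111110100011

Compute s = H r^T mod 2 one row at a time:
  s_1 = 1 + 0 + 1 + 0 + 1 + 0 + 1 + 1 = 5 ≡ 1 (mod 2).
  s_2 = 1 + 1 + 1 + 1 + 1 + 0 + 1 + 1 = 7 ≡ 1 (mod 2).
  s_3 = 1 + 0 + 1 + 1 + 1 + 0 + 1 + 1 = 6 ≡ 0 (mod 2).
  s_4 = 1 + 0 + 1 + 1 + 0 + 0 + 0 + 1 = 4 ≡ 0 (mod 2).
s = (1, 1, 0, 0)^T — this equals column 12 of H (binary 1100), so error is at position 12.
Correct: flip bit 12 of r = 110111110101011 to get c = 110111110100011.


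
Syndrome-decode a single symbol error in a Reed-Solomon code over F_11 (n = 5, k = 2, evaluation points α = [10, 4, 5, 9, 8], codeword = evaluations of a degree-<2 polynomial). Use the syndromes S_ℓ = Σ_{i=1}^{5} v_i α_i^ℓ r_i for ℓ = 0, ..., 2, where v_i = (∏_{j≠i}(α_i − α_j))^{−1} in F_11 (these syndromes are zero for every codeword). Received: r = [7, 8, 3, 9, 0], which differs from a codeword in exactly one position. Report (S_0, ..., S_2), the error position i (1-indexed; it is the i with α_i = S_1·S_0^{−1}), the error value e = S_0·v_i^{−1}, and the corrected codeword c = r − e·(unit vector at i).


S = (5, 3, 4), error at position 3, error magnitude e = 8, c = [7, 8, 6, 9, 0].

Step 1: column multipliers v_i = (∏_{j≠i}(α_i − α_j))^{−1} mod 11.
  i = 1 (α = 10): (10−4)(10−5)(10−9)(10−8) = 6·5·1·2 = 60 ≡ 5, so v_1 = 5^{−1} = 9 (mod 11).
  i = 2 (α = 4): (4−10)(4−5)(4−9)(4−8) = (−6)·(−1)·(−5)·(−4) = 120 ≡ 10, so v_2 = 10^{−1} = 10 (mod 11).
  i = 3 (α = 5): (5−10)(5−4)(5−9)(5−8) = (−5)·1·(−4)·(−3) = −60 ≡ 6, so v_3 = 6^{−1} = 2 (mod 11).
  i = 4 (α = 9): (9−10)(9−4)(9−5)(9−8) = (−1)·5·4·1 = −20 ≡ 2, so v_4 = 2^{−1} = 6 (mod 11).
  i = 5 (α = 8): (8−10)(8−4)(8−5)(8−9) = (−2)·4·3·(−1) = 24 ≡ 2, so v_5 = 2^{−1} = 6 (mod 11).
  v = [9, 10, 2, 6, 6].
Step 2: syndromes of r = [7, 8, 3, 9, 0] (all sums mod 11).
  S_0 = Σ v_i r_i = 9·7 + 10·8 + 2·3 + 6·9 + 6·0 = 203 ≡ 5.
  S_1 = Σ v_i α_i r_i = 9·10·7 + 10·4·8 + 2·5·3 + 6·9·9 + 6·8·0 = 1466 ≡ 3.
  α_i^2 mod 11 = [1, 5, 3, 4, 9].
  S_2 = Σ v_i α_i^2 r_i = 9·1·7 + 10·5·8 + 2·3·3 + 6·4·9 + 6·9·0 = 697 ≡ 4.
  S = (5, 3, 4) ≠ 0, so r is not a codeword (an error is present).
Step 3: locate the error. For a single error e at position i, S_ℓ = v_i·e·α_i^ℓ, so α_err = S_1/S_0.
  S_0^{−1} = 5^{−1} = 9 (mod 11), so α_err = 3·9 = 27 ≡ 5 = α_3. Error position i = 3.
  Consistency check: S_2/S_1 = 4·4 = 16 ≡ 5 = α_err ✓ (single-error assumption holds).
Step 4: error magnitude e = S_0/v_3 = S_0·∏_{j≠3}(α_3 − α_j) = 5·6 = 30 ≡ 8 (mod 11).
Step 5: correct position 3: c_3 = r_3 − e = 3 − 8 ≡ 6 (mod 11). Hence c = [7, 8, 6, 9, 0].
  Check: interpolating c through the α_i gives m(x) = 5 + 9·x (degree < 2) with m(α_i) = c_i for every i, so c is indeed a codeword.


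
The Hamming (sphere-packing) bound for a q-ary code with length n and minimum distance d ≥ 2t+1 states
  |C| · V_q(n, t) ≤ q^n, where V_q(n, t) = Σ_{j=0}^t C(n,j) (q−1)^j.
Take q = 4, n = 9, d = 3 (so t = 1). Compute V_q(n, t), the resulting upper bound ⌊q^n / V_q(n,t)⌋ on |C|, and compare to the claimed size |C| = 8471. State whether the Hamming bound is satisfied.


V_q(n, t) = 28, q^n = 262144, Hamming bound = 9362, |C| = 8471 ≤ bound (satisfied).

Step 1: Compute V_q(n, t) = Σ_{j=0}^1 C(n, j) (q−1)^j.
  j = 0: C(9,0)·(3)^0 = 1·1 = 1.
  j = 1: C(9,1)·(3)^1 = 9·3 = 27.
  V_q(n, t) = 1 + 27 = 28.
Step 2: q^n = 4^9 = 262144.
Step 3: Hamming bound ⌊q^n / V_q(n,t)⌋ = ⌊262144/28⌋ = 9362.
Step 4: Compare |C| = 8471 to 9362: satisfied.
The claimed |C| lies below the Hamming bound.


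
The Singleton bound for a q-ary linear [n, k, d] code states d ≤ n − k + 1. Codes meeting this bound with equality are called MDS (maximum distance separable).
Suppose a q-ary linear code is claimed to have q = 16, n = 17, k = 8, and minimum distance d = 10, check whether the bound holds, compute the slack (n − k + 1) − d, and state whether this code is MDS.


Singleton RHS = n − k + 1 = 10, slack = 0, bound satisfied, MDS.

Singleton bound: d ≤ n − k + 1.
Here n = 17, k = 8, so n − k + 1 = 10.
Given d = 10, check d ≤ 10: YES.
Slack = (n − k + 1) − d = 0.
The code is MDS (slack = 0).
Description: the claimed parameters are [17, 8, 10]_16; such a code would be MDS (meets Singleton bound).


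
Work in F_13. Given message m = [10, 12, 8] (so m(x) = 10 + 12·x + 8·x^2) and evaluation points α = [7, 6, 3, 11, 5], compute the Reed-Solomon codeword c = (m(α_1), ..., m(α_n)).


c = [5, 6, 1, 5, 10]

Message polynomial: m(x) = 10 + 12·x + 8·x^2 (mod 13).
For each evaluation point α_i, compute m(α_i) mod 13:
  α_1 = 7: Horner steps 8 → 3 → 5, so m(7) = 5.
  α_2 = 6: Horner steps 8 → 8 → 6, so m(6) = 6.
  α_3 = 3: Horner steps 8 → 10 → 1, so m(3) = 1.
  α_4 = 11: Horner steps 8 → 9 → 5, so m(11) = 5.
  α_5 = 5: Horner steps 8 → 0 → 10, so m(5) = 10.
Codeword c = [5, 6, 1, 5, 10] ∈ F_13^5.


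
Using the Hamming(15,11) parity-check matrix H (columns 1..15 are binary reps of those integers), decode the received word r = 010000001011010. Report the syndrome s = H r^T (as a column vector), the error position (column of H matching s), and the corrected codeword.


s = (0, 0, 1, 0)^T, error position = 2, corrected codeword c = 000000001011010

Compute s = H r^T mod 2 one row at a time:
  s_1 = 0 + 1 + 0 + 1 + 1 + 0 + 1 + 0 = 4 ≡ 0 (mod 2).
  s_2 = 0 + 0 + 0 + 0 + 1 + 0 + 1 + 0 = 2 ≡ 0 (mod 2).
  s_3 = 1 + 0 + 0 + 0 + 0 + 1 + 1 + 0 = 3 ≡ 1 (mod 2).
  s_4 = 0 + 0 + 0 + 0 + 1 + 1 + 0 + 0 = 2 ≡ 0 (mod 2).
s = (0, 0, 1, 0)^T — this equals column 2 of H (binary 0010), so error is at position 2.
Correct: flip bit 2 of r = 010000001011010 to get c = 000000001011010.


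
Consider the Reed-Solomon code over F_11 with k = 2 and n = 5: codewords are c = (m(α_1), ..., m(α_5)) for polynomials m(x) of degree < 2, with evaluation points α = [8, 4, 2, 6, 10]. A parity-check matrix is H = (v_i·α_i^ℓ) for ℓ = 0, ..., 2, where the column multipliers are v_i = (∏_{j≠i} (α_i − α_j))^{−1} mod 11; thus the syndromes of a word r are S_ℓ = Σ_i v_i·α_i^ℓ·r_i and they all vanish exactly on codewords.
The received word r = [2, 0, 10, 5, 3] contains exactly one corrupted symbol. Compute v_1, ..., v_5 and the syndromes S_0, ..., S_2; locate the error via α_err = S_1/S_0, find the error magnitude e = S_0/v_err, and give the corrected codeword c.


S = (9, 10, 5), error at position 4, error magnitude e = 4, c = [2, 0, 10, 1, 3].

Step 1: column multipliers v_i = (∏_{j≠i}(α_i − α_j))^{−1} mod 11.
  i = 1 (α = 8): (8−4)(8−2)(8−6)(8−10) = 4·6·2·(−2) = −96 ≡ 3, so v_1 = 3^{−1} = 4 (mod 11).
  i = 2 (α = 4): (4−8)(4−2)(4−6)(4−10) = (−4)·2·(−2)·(−6) = −96 ≡ 3, so v_2 = 3^{−1} = 4 (mod 11).
  i = 3 (α = 2): (2−8)(2−4)(2−6)(2−10) = (−6)·(−2)·(−4)·(−8) = 384 ≡ 10, so v_3 = 10^{−1} = 10 (mod 11).
  i = 4 (α = 6): (6−8)(6−4)(6−2)(6−10) = (−2)·2·4·(−4) = 64 ≡ 9, so v_4 = 9^{−1} = 5 (mod 11).
  i = 5 (α = 10): (10−8)(10−4)(10−2)(10−6) = 2·6·8·4 = 384 ≡ 10, so v_5 = 10^{−1} = 10 (mod 11).
  v = [4, 4, 10, 5, 10].
Step 2: syndromes of r = [2, 0, 10, 5, 3] (all sums mod 11).
  S_0 = Σ v_i r_i = 4·2 + 4·0 + 10·10 + 5·5 + 10·3 = 163 ≡ 9.
  S_1 = Σ v_i α_i r_i = 4·8·2 + 4·4·0 + 10·2·10 + 5·6·5 + 10·10·3 = 714 ≡ 10.
  α_i^2 mod 11 = [9, 5, 4, 3, 1].
  S_2 = Σ v_i α_i^2 r_i = 4·9·2 + 4·5·0 + 10·4·10 + 5·3·5 + 10·1·3 = 577 ≡ 5.
  S = (9, 10, 5) ≠ 0, so r is not a codeword (an error is present).
Step 3: locate the error. For a single error e at position i, S_ℓ = v_i·e·α_i^ℓ, so α_err = S_1/S_0.
  S_0^{−1} = 9^{−1} = 5 (mod 11), so α_err = 10·5 = 50 ≡ 6 = α_4. Error position i = 4.
  Consistency check: S_2/S_1 = 5·10 = 50 ≡ 6 = α_err ✓ (single-error assumption holds).
Step 4: error magnitude e = S_0/v_4 = S_0·∏_{j≠4}(α_4 − α_j) = 9·9 = 81 ≡ 4 (mod 11).
Step 5: correct position 4: c_4 = r_4 − e = 5 − 4 ≡ 1 (mod 11). Hence c = [2, 0, 10, 1, 3].
  Check: interpolating c through the α_i gives m(x) = 9 + 6·x (degree < 2) with m(α_i) = c_i for every i, so c is indeed a codeword.


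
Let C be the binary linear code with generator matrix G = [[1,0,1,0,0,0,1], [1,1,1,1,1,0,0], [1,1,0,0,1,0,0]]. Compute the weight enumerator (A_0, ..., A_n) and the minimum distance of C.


Weight distribution: A_0 = 1, A_2 = 1, A_3 = 3, A_4 = 2, A_5 = 1. Minimum distance d = 2.

Enumerate all 2^3 = 8 messages m ∈ F_2^3.
For each, compute codeword c = mG in F_2^7, then tally its weight.
  m = 000 → c = 0000000, weight = 0.
  m = 100 → c = 1010001, weight = 3.
  m = 010 → c = 1111100, weight = 5.
  m = 110 → c = 0101101, weight = 4.
  m = 001 → c = 1100100, weight = 3.
  m = 101 → c = 0110101, weight = 4.
  m = 011 → c = 0011000, weight = 2.
  m = 111 → c = 1001001, weight = 3.
Tally weights:
  weight 0: 1 codewords.
  weight 2: 1 codewords.
  weight 3: 3 codewords.
  weight 4: 2 codewords.
  weight 5: 1 codewords.
Minimum distance d = smallest w > 0 with A_w > 0 = 2.
Sanity: Σ A_w = 8 = 2^3 = 8 ✓.


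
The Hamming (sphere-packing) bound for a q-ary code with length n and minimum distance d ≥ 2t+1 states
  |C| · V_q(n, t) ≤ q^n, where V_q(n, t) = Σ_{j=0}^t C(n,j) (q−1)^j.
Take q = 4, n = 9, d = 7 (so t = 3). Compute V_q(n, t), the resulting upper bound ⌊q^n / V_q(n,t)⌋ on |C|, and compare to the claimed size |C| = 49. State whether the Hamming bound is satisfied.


V_q(n, t) = 2620, q^n = 262144, Hamming bound = 100, |C| = 49 ≤ bound (satisfied).

Step 1: Compute V_q(n, t) = Σ_{j=0}^3 C(n, j) (q−1)^j.
  j = 0: C(9,0)·(3)^0 = 1·1 = 1.
  j = 1: C(9,1)·(3)^1 = 9·3 = 27.
  j = 2: C(9,2)·(3)^2 = 36·9 = 324.
  j = 3: C(9,3)·(3)^3 = 84·27 = 2268.
  V_q(n, t) = 1 + 27 + 324 + 2268 = 2620.
Step 2: q^n = 4^9 = 262144.
Step 3: Hamming bound ⌊q^n / V_q(n,t)⌋ = ⌊262144/2620⌋ = 100.
Step 4: Compare |C| = 49 to 100: satisfied.
The claimed |C| lies below the Hamming bound.


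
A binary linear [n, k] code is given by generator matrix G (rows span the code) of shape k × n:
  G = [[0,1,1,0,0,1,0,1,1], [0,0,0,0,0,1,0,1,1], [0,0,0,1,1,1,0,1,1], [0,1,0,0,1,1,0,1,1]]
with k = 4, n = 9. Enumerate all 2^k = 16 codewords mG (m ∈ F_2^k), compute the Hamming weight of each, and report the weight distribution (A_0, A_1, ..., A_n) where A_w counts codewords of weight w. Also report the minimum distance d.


Weight distribution: A_0 = 1, A_2 = 6, A_3 = 1, A_4 = 1, A_5 = 6, A_7 = 1. Minimum distance d = 2.

Enumerate all 2^4 = 16 messages m ∈ F_2^4.
For each, compute codeword c = mG in F_2^9, then tally its weight.
  m = 0000 → c = 000000000, weight = 0.
  m = 1000 → c = 011001011, weight = 5.
  m = 0100 → c = 000001011, weight = 3.
  m = 1100 → c = 011000000, weight = 2.
  m = 0010 → c = 000111011, weight = 5.
  m = 1010 → c = 011110000, weight = 4.
  m = 0110 → c = 000110000, weight = 2.
  m = 1110 → c = 011111011, weight = 7.
  m = 0001 → c = 010011011, weight = 5.
  m = 1001 → c = 001010000, weight = 2.
  m = 0101 → c = 010010000, weight = 2.
  m = 1101 → c = 001011011, weight = 5.
  m = 0011 → c = 010100000, weight = 2.
  m = 1011 → c = 001101011, weight = 5.
  m = 0111 → c = 010101011, weight = 5.
  m = 1111 → c = 001100000, weight = 2.
Tally weights:
  weight 0: 1 codewords.
  weight 2: 6 codewords.
  weight 3: 1 codewords.
  weight 4: 1 codewords.
  weight 5: 6 codewords.
  weight 7: 1 codewords.
Minimum distance d = smallest w > 0 with A_w > 0 = 2.
Sanity: Σ A_w = 16 = 2^4 = 16 ✓.


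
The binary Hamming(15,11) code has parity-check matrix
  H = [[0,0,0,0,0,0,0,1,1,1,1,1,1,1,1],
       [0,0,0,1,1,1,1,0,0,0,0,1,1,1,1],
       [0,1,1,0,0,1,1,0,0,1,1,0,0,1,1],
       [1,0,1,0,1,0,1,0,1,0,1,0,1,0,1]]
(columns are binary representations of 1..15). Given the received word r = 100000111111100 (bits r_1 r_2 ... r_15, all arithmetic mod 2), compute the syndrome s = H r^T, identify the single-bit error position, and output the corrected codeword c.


s = (0, 1, 1, 1)^T, error position = 7, corrected codeword c = 100000011111100

Compute s = H r^T mod 2 one row at a time:
  s_1 = 1 + 1 + 1 + 1 + 1 + 1 + 0 + 0 = 6 ≡ 0 (mod 2).
  s_2 = 0 + 0 + 0 + 1 + 1 + 1 + 0 + 0 = 3 ≡ 1 (mod 2).
  s_3 = 0 + 0 + 0 + 1 + 1 + 1 + 0 + 0 = 3 ≡ 1 (mod 2).
  s_4 = 1 + 0 + 0 + 1 + 1 + 1 + 1 + 0 = 5 ≡ 1 (mod 2).
s = (0, 1, 1, 1)^T — this equals column 7 of H (binary 0111), so error is at position 7.
Correct: flip bit 7 of r = 100000111111100 to get c = 100000011111100.


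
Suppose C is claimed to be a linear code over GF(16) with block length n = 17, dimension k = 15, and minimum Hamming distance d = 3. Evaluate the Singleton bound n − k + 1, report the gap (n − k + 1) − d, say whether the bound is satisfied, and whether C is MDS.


Singleton RHS = n − k + 1 = 3, slack = 0, bound satisfied, MDS.

Singleton bound: d ≤ n − k + 1.
Here n = 17, k = 15, so n − k + 1 = 3.
Given d = 3, check d ≤ 3: YES.
Slack = (n − k + 1) − d = 0.
The code is MDS (slack = 0).
Description: the claimed parameters are [17, 15, 3]_16; such a code would be MDS (meets Singleton bound).


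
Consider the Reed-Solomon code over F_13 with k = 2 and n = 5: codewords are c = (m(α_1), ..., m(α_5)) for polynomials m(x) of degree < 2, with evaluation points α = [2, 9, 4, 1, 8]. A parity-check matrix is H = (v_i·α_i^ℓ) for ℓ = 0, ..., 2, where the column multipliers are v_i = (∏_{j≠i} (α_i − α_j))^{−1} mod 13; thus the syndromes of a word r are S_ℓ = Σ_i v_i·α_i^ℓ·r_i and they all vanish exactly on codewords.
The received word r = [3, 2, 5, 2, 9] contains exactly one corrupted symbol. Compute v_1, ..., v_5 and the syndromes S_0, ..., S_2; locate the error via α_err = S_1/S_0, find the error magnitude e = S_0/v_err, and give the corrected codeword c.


S = (10, 12, 4), error at position 2, error magnitude e = 5, c = [3, 10, 5, 2, 9].

Step 1: column multipliers v_i = (∏_{j≠i}(α_i − α_j))^{−1} mod 13.
  i = 1 (α = 2): (2−9)(2−4)(2−1)(2−8) = (−7)·(−2)·1·(−6) = −84 ≡ 7, so v_1 = 7^{−1} = 2 (mod 13).
  i = 2 (α = 9): (9−2)(9−4)(9−1)(9−8) = 7·5·8·1 = 280 ≡ 7, so v_2 = 7^{−1} = 2 (mod 13).
  i = 3 (α = 4): (4−2)(4−9)(4−1)(4−8) = 2·(−5)·3·(−4) = 120 ≡ 3, so v_3 = 3^{−1} = 9 (mod 13).
  i = 4 (α = 1): (1−2)(1−9)(1−4)(1−8) = (−1)·(−8)·(−3)·(−7) = 168 ≡ 12, so v_4 = 12^{−1} = 12 (mod 13).
  i = 5 (α = 8): (8−2)(8−9)(8−4)(8−1) = 6·(−1)·4·7 = −168 ≡ 1, so v_5 = 1^{−1} = 1 (mod 13).
  v = [2, 2, 9, 12, 1].
Step 2: syndromes of r = [3, 2, 5, 2, 9] (all sums mod 13).
  S_0 = Σ v_i r_i = 2·3 + 2·2 + 9·5 + 12·2 + 1·9 = 88 ≡ 10.
  S_1 = Σ v_i α_i r_i = 2·2·3 + 2·9·2 + 9·4·5 + 12·1·2 + 1·8·9 = 324 ≡ 12.
  α_i^2 mod 13 = [4, 3, 3, 1, 12].
  S_2 = Σ v_i α_i^2 r_i = 2·4·3 + 2·3·2 + 9·3·5 + 12·1·2 + 1·12·9 = 303 ≡ 4.
  S = (10, 12, 4) ≠ 0, so r is not a codeword (an error is present).
Step 3: locate the error. For a single error e at position i, S_ℓ = v_i·e·α_i^ℓ, so α_err = S_1/S_0.
  S_0^{−1} = 10^{−1} = 4 (mod 13), so α_err = 12·4 = 48 ≡ 9 = α_2. Error position i = 2.
  Consistency check: S_2/S_1 = 4·12 = 48 ≡ 9 = α_err ✓ (single-error assumption holds).
Step 4: error magnitude e = S_0/v_2 = S_0·∏_{j≠2}(α_2 − α_j) = 10·7 = 70 ≡ 5 (mod 13).
Step 5: correct position 2: c_2 = r_2 − e = 2 − 5 ≡ 10 (mod 13). Hence c = [3, 10, 5, 2, 9].
  Check: interpolating c through the α_i gives m(x) = 1 + 1·x (degree < 2) with m(α_i) = c_i for every i, so c is indeed a codeword.


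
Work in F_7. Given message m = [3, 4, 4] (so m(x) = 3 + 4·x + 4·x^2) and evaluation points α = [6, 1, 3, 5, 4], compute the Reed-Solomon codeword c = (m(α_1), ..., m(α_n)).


c = [3, 4, 2, 4, 6]

Message polynomial: m(x) = 3 + 4·x + 4·x^2 (mod 7).
For each evaluation point α_i, compute m(α_i) mod 7:
  α_1 = 6: Horner steps 4 → 0 → 3, so m(6) = 3.
  α_2 = 1: Horner steps 4 → 1 → 4, so m(1) = 4.
  α_3 = 3: Horner steps 4 → 2 → 2, so m(3) = 2.
  α_4 = 5: Horner steps 4 → 3 → 4, so m(5) = 4.
  α_5 = 4: Horner steps 4 → 6 → 6, so m(4) = 6.
Codeword c = [3, 4, 2, 4, 6] ∈ F_7^5.


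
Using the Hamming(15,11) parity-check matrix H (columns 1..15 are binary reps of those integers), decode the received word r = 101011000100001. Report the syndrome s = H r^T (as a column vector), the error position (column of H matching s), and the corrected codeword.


s = (0, 1, 0, 0)^T, error position = 4, corrected codeword c = 101111000100001

Compute s = H r^T mod 2 one row at a time:
  s_1 = 0 + 0 + 1 + 0 + 0 + 0 + 0 + 1 = 2 ≡ 0 (mod 2).
  s_2 = 0 + 1 + 1 + 0 + 0 + 0 + 0 + 1 = 3 ≡ 1 (mod 2).
  s_3 = 0 + 1 + 1 + 0 + 1 + 0 + 0 + 1 = 4 ≡ 0 (mod 2).
  s_4 = 1 + 1 + 1 + 0 + 0 + 0 + 0 + 1 = 4 ≡ 0 (mod 2).
s = (0, 1, 0, 0)^T — this equals column 4 of H (binary 0100), so error is at position 4.
Correct: flip bit 4 of r = 101011000100001 to get c = 101111000100001.


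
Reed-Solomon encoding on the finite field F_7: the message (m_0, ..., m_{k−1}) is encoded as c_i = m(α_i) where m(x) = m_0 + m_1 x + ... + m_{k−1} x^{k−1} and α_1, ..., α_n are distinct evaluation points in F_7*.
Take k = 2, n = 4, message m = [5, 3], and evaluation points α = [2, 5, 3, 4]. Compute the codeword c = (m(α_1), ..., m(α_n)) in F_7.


c = [4, 6, 0, 3]

Message polynomial: m(x) = 5 + 3·x (mod 7).
For each evaluation point α_i, compute m(α_i) mod 7:
  α_1 = 2: Horner steps 3 → 4, so m(2) = 4.
  α_2 = 5: Horner steps 3 → 6, so m(5) = 6.
  α_3 = 3: Horner steps 3 → 0, so m(3) = 0.
  α_4 = 4: Horner steps 3 → 3, so m(4) = 3.
Codeword c = [4, 6, 0, 3] ∈ F_7^4.


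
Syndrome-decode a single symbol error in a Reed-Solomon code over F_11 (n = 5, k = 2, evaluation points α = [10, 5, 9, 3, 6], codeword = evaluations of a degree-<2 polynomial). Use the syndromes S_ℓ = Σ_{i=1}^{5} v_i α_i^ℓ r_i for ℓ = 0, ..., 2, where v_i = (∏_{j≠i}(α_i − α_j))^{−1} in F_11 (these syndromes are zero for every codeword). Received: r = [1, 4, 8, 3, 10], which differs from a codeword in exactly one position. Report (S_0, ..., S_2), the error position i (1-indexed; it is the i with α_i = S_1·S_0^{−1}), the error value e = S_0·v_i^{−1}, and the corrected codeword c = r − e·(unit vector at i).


S = (7, 8, 6), error at position 3, error magnitude e = 2, c = [1, 4, 6, 3, 10].

Step 1: column multipliers v_i = (∏_{j≠i}(α_i − α_j))^{−1} mod 11.
  i = 1 (α = 10): (10−5)(10−9)(10−3)(10−6) = 5·1·7·4 = 140 ≡ 8, so v_1 = 8^{−1} = 7 (mod 11).
  i = 2 (α = 5): (5−10)(5−9)(5−3)(5−6) = (−5)·(−4)·2·(−1) = −40 ≡ 4, so v_2 = 4^{−1} = 3 (mod 11).
  i = 3 (α = 9): (9−10)(9−5)(9−3)(9−6) = (−1)·4·6·3 = −72 ≡ 5, so v_3 = 5^{−1} = 9 (mod 11).
  i = 4 (α = 3): (3−10)(3−5)(3−9)(3−6) = (−7)·(−2)·(−6)·(−3) = 252 ≡ 10, so v_4 = 10^{−1} = 10 (mod 11).
  i = 5 (α = 6): (6−10)(6−5)(6−9)(6−3) = (−4)·1·(−3)·3 = 36 ≡ 3, so v_5 = 3^{−1} = 4 (mod 11).
  v = [7, 3, 9, 10, 4].
Step 2: syndromes of r = [1, 4, 8, 3, 10] (all sums mod 11).
  S_0 = Σ v_i r_i = 7·1 + 3·4 + 9·8 + 10·3 + 4·10 = 161 ≡ 7.
  S_1 = Σ v_i α_i r_i = 7·10·1 + 3·5·4 + 9·9·8 + 10·3·3 + 4·6·10 = 1108 ≡ 8.
  α_i^2 mod 11 = [1, 3, 4, 9, 3].
  S_2 = Σ v_i α_i^2 r_i = 7·1·1 + 3·3·4 + 9·4·8 + 10·9·3 + 4·3·10 = 721 ≡ 6.
  S = (7, 8, 6) ≠ 0, so r is not a codeword (an error is present).
Step 3: locate the error. For a single error e at position i, S_ℓ = v_i·e·α_i^ℓ, so α_err = S_1/S_0.
  S_0^{−1} = 7^{−1} = 8 (mod 11), so α_err = 8·8 = 64 ≡ 9 = α_3. Error position i = 3.
  Consistency check: S_2/S_1 = 6·7 = 42 ≡ 9 = α_err ✓ (single-error assumption holds).
Step 4: error magnitude e = S_0/v_3 = S_0·∏_{j≠3}(α_3 − α_j) = 7·5 = 35 ≡ 2 (mod 11).
Step 5: correct position 3: c_3 = r_3 − e = 8 − 2 ≡ 6 (mod 11). Hence c = [1, 4, 6, 3, 10].
  Check: interpolating c through the α_i gives m(x) = 7 + 6·x (degree < 2) with m(α_i) = c_i for every i, so c is indeed a codeword.


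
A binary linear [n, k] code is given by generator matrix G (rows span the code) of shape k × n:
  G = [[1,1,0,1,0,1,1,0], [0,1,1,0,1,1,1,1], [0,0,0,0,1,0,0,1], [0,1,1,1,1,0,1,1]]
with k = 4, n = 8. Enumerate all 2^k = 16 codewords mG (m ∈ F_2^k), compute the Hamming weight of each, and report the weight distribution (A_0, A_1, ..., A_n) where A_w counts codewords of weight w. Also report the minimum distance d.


Weight distribution: A_0 = 1, A_2 = 2, A_3 = 3, A_4 = 3, A_5 = 4, A_6 = 2, A_7 = 1. Minimum distance d = 2.

Enumerate all 2^4 = 16 messages m ∈ F_2^4.
For each, compute codeword c = mG in F_2^8, then tally its weight.
  m = 0000 → c = 00000000, weight = 0.
  m = 1000 → c = 11010110, weight = 5.
  m = 0100 → c = 01101111, weight = 6.
  m = 1100 → c = 10111001, weight = 5.
  m = 0010 → c = 00001001, weight = 2.
  m = 1010 → c = 11011111, weight = 7.
  m = 0110 → c = 01100110, weight = 4.
  m = 1110 → c = 10110000, weight = 3.
  m = 0001 → c = 01111011, weight = 6.
  m = 1001 → c = 10101101, weight = 5.
  m = 0101 → c = 00010100, weight = 2.
  m = 1101 → c = 11000010, weight = 3.
  m = 0011 → c = 01110010, weight = 4.
  m = 1011 → c = 10100100, weight = 3.
  m = 0111 → c = 00011101, weight = 4.
  m = 1111 → c = 11001011, weight = 5.
Tally weights:
  weight 0: 1 codewords.
  weight 2: 2 codewords.
  weight 3: 3 codewords.
  weight 4: 3 codewords.
  weight 5: 4 codewords.
  weight 6: 2 codewords.
  weight 7: 1 codewords.
Minimum distance d = smallest w > 0 with A_w > 0 = 2.
Sanity: Σ A_w = 16 = 2^4 = 16 ✓.


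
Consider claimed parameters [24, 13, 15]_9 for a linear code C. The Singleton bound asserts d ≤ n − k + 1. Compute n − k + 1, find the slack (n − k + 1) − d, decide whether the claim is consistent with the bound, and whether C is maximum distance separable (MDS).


Singleton RHS = n − k + 1 = 12, slack = -3, bound violated (no such code; not MDS).

Singleton bound: d ≤ n − k + 1.
Here n = 24, k = 13, so n − k + 1 = 12.
Given d = 15, check d ≤ 12: NO.
Slack = (n − k + 1) − d = -3.
The slack is negative: d = 15 exceeds n − k + 1 = 12 by 3, so the Singleton bound is violated and no linear [24, 13, 15]_9 code can exist. In particular it is not MDS (MDS requires d = n − k + 1 exactly).
Description: the claimed parameters are [24, 13, 15]_9; such a code would be impossible (violates the Singleton bound).


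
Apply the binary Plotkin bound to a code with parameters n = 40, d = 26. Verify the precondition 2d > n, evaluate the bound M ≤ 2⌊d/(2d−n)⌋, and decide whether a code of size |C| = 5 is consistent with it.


Plotkin bound M ≤ 4; given |C| = 5 > bound (violated).

Check applicability: 2d = 52, n = 40.
2d − n = 12 > 0, so Plotkin applies.
Compute d/(2d−n) = 26/12 ≈ 2.1667.
⌊d/(2d−n)⌋ = 2.
Plotkin bound: M ≤ 2·2 = 4.
Given |C| = 5, check: VIOLATED.
This |C| is above the Plotkin bound, so no binary code with n = 40, d = 26 and 5 codewords exists.


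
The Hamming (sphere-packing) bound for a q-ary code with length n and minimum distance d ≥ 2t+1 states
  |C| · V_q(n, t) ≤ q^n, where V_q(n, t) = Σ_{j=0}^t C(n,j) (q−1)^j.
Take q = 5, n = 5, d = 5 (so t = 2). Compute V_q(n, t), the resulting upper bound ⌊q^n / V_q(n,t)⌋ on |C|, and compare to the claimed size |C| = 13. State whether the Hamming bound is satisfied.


V_q(n, t) = 181, q^n = 3125, Hamming bound = 17, |C| = 13 ≤ bound (satisfied).

Step 1: Compute V_q(n, t) = Σ_{j=0}^2 C(n, j) (q−1)^j.
  j = 0: C(5,0)·(4)^0 = 1·1 = 1.
  j = 1: C(5,1)·(4)^1 = 5·4 = 20.
  j = 2: C(5,2)·(4)^2 = 10·16 = 160.
  V_q(n, t) = 1 + 20 + 160 = 181.
Step 2: q^n = 5^5 = 3125.
Step 3: Hamming bound ⌊q^n / V_q(n,t)⌋ = ⌊3125/181⌋ = 17.
Step 4: Compare |C| = 13 to 17: satisfied.
The claimed |C| lies below the Hamming bound.


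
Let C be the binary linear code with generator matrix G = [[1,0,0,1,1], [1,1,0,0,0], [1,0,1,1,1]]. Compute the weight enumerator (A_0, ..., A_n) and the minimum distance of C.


Weight distribution: A_0 = 1, A_1 = 1, A_2 = 1, A_3 = 3, A_4 = 2. Minimum distance d = 1.

Enumerate all 2^3 = 8 messages m ∈ F_2^3.
For each, compute codeword c = mG in F_2^5, then tally its weight.
  m = 000 → c = 00000, weight = 0.
  m = 100 → c = 10011, weight = 3.
  m = 010 → c = 11000, weight = 2.
  m = 110 → c = 01011, weight = 3.
  m = 001 → c = 10111, weight = 4.
  m = 101 → c = 00100, weight = 1.
  m = 011 → c = 01111, weight = 4.
  m = 111 → c = 11100, weight = 3.
Tally weights:
  weight 0: 1 codewords.
  weight 1: 1 codewords.
  weight 2: 1 codewords.
  weight 3: 3 codewords.
  weight 4: 2 codewords.
Minimum distance d = smallest w > 0 with A_w > 0 = 1.
Sanity: Σ A_w = 8 = 2^3 = 8 ✓.


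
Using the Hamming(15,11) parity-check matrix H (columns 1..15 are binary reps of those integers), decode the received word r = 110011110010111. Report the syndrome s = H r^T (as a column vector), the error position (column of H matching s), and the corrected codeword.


s = (1, 0, 0, 0)^T, error position = 8, corrected codeword c = 110011100010111

Compute s = H r^T mod 2 one row at a time:
  s_1 = 1 + 0 + 0 + 1 + 0 + 1 + 1 + 1 = 5 ≡ 1 (mod 2).
  s_2 = 0 + 1 + 1 + 1 + 0 + 1 + 1 + 1 = 6 ≡ 0 (mod 2).
  s_3 = 1 + 0 + 1 + 1 + 0 + 1 + 1 + 1 = 6 ≡ 0 (mod 2).
  s_4 = 1 + 0 + 1 + 1 + 0 + 1 + 1 + 1 = 6 ≡ 0 (mod 2).
s = (1, 0, 0, 0)^T — this equals column 8 of H (binary 1000), so error is at position 8.
Correct: flip bit 8 of r = 110011110010111 to get c = 110011100010111.


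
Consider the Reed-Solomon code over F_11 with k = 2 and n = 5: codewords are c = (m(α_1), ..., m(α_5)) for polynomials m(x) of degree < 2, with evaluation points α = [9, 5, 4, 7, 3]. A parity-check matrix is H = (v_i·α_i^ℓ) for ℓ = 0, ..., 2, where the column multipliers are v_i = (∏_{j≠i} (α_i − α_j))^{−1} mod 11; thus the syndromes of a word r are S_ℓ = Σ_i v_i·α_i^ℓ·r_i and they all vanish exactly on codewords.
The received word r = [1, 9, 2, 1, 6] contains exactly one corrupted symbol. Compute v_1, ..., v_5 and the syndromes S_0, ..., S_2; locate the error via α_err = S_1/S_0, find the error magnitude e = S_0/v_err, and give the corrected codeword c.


S = (7, 8, 6), error at position 1, error magnitude e = 8, c = [4, 9, 2, 1, 6].

Step 1: column multipliers v_i = (∏_{j≠i}(α_i − α_j))^{−1} mod 11.
  i = 1 (α = 9): (9−5)(9−4)(9−7)(9−3) = 4·5·2·6 = 240 ≡ 9, so v_1 = 9^{−1} = 5 (mod 11).
  i = 2 (α = 5): (5−9)(5−4)(5−7)(5−3) = (−4)·1·(−2)·2 = 16 ≡ 5, so v_2 = 5^{−1} = 9 (mod 11).
  i = 3 (α = 4): (4−9)(4−5)(4−7)(4−3) = (−5)·(−1)·(−3)·1 = −15 ≡ 7, so v_3 = 7^{−1} = 8 (mod 11).
  i = 4 (α = 7): (7−9)(7−5)(7−4)(7−3) = (−2)·2·3·4 = −48 ≡ 7, so v_4 = 7^{−1} = 8 (mod 11).
  i = 5 (α = 3): (3−9)(3−5)(3−4)(3−7) = (−6)·(−2)·(−1)·(−4) = 48 ≡ 4, so v_5 = 4^{−1} = 3 (mod 11).
  v = [5, 9, 8, 8, 3].
Step 2: syndromes of r = [1, 9, 2, 1, 6] (all sums mod 11).
  S_0 = Σ v_i r_i = 5·1 + 9·9 + 8·2 + 8·1 + 3·6 = 128 ≡ 7.
  S_1 = Σ v_i α_i r_i = 5·9·1 + 9·5·9 + 8·4·2 + 8·7·1 + 3·3·6 = 624 ≡ 8.
  α_i^2 mod 11 = [4, 3, 5, 5, 9].
  S_2 = Σ v_i α_i^2 r_i = 5·4·1 + 9·3·9 + 8·5·2 + 8·5·1 + 3·9·6 = 545 ≡ 6.
  S = (7, 8, 6) ≠ 0, so r is not a codeword (an error is present).
Step 3: locate the error. For a single error e at position i, S_ℓ = v_i·e·α_i^ℓ, so α_err = S_1/S_0.
  S_0^{−1} = 7^{−1} = 8 (mod 11), so α_err = 8·8 = 64 ≡ 9 = α_1. Error position i = 1.
  Consistency check: S_2/S_1 = 6·7 = 42 ≡ 9 = α_err ✓ (single-error assumption holds).
Step 4: error magnitude e = S_0/v_1 = S_0·∏_{j≠1}(α_1 − α_j) = 7·9 = 63 ≡ 8 (mod 11).
Step 5: correct position 1: c_1 = r_1 − e = 1 − 8 ≡ 4 (mod 11). Hence c = [4, 9, 2, 1, 6].
  Check: interpolating c through the α_i gives m(x) = 7 + 7·x (degree < 2) with m(α_i) = c_i for every i, so c is indeed a codeword.


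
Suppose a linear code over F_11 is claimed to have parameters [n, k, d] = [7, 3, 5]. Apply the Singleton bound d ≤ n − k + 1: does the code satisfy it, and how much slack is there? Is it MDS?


Singleton RHS = n − k + 1 = 5, slack = 0, bound satisfied, MDS.

Singleton bound: d ≤ n − k + 1.
Here n = 7, k = 3, so n − k + 1 = 5.
Given d = 5, check d ≤ 5: YES.
Slack = (n − k + 1) − d = 0.
The code is MDS (slack = 0).
Description: the claimed parameters are [7, 3, 5]_11; such a code would be MDS (meets Singleton bound).


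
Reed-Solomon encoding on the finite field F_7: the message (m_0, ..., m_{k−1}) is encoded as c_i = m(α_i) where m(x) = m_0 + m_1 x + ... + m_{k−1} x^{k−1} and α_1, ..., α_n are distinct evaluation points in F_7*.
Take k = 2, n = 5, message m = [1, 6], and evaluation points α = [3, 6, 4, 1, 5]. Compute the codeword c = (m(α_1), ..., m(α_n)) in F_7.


c = [5, 2, 4, 0, 3]

Message polynomial: m(x) = 1 + 6·x (mod 7).
For each evaluation point α_i, compute m(α_i) mod 7:
  α_1 = 3: Horner steps 6 → 5, so m(3) = 5.
  α_2 = 6: Horner steps 6 → 2, so m(6) = 2.
  α_3 = 4: Horner steps 6 → 4, so m(4) = 4.
  α_4 = 1: Horner steps 6 → 0, so m(1) = 0.
  α_5 = 5: Horner steps 6 → 3, so m(5) = 3.
Codeword c = [5, 2, 4, 0, 3] ∈ F_7^5.


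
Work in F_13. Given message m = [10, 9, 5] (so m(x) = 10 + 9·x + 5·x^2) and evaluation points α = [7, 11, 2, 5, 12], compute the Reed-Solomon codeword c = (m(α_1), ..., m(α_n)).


c = [6, 12, 9, 11, 6]

Message polynomial: m(x) = 10 + 9·x + 5·x^2 (mod 13).
For each evaluation point α_i, compute m(α_i) mod 13:
  α_1 = 7: Horner steps 5 → 5 → 6, so m(7) = 6.
  α_2 = 11: Horner steps 5 → 12 → 12, so m(11) = 12.
  α_3 = 2: Horner steps 5 → 6 → 9, so m(2) = 9.
  α_4 = 5: Horner steps 5 → 8 → 11, so m(5) = 11.
  α_5 = 12: Horner steps 5 → 4 → 6, so m(12) = 6.
Codeword c = [6, 12, 9, 11, 6] ∈ F_13^5.


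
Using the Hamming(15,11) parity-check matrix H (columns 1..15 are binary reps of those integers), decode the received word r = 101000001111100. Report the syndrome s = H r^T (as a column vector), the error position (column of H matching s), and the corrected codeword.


s = (1, 0, 1, 1)^T, error position = 11, corrected codeword c = 101000001101100

Compute s = H r^T mod 2 one row at a time:
  s_1 = 0 + 1 + 1 + 1 + 1 + 1 + 0 + 0 = 5 ≡ 1 (mod 2).
  s_2 = 0 + 0 + 0 + 0 + 1 + 1 + 0 + 0 = 2 ≡ 0 (mod 2).
  s_3 = 0 + 1 + 0 + 0 + 1 + 1 + 0 + 0 = 3 ≡ 1 (mod 2).
  s_4 = 1 + 1 + 0 + 0 + 1 + 1 + 1 + 0 = 5 ≡ 1 (mod 2).
s = (1, 0, 1, 1)^T — this equals column 11 of H (binary 1011), so error is at position 11.
Correct: flip bit 11 of r = 101000001111100 to get c = 101000001101100.


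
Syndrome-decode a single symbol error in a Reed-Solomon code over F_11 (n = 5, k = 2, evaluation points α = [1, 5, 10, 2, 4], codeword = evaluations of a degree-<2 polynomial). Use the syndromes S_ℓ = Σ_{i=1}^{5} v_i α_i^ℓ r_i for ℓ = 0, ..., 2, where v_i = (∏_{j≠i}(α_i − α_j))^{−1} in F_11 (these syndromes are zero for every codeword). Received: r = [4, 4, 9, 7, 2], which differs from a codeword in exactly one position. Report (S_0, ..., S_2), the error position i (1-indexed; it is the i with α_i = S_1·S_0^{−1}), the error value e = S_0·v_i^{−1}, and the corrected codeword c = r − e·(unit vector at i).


S = (9, 1, 5), error at position 2, error magnitude e = 10, c = [4, 5, 9, 7, 2].

Step 1: column multipliers v_i = (∏_{j≠i}(α_i − α_j))^{−1} mod 11.
  i = 1 (α = 1): (1−5)(1−10)(1−2)(1−4) = (−4)·(−9)·(−1)·(−3) = 108 ≡ 9, so v_1 = 9^{−1} = 5 (mod 11).
  i = 2 (α = 5): (5−1)(5−10)(5−2)(5−4) = 4·(−5)·3·1 = −60 ≡ 6, so v_2 = 6^{−1} = 2 (mod 11).
  i = 3 (α = 10): (10−1)(10−5)(10−2)(10−4) = 9·5·8·6 = 2160 ≡ 4, so v_3 = 4^{−1} = 3 (mod 11).
  i = 4 (α = 2): (2−1)(2−5)(2−10)(2−4) = 1·(−3)·(−8)·(−2) = −48 ≡ 7, so v_4 = 7^{−1} = 8 (mod 11).
  i = 5 (α = 4): (4−1)(4−5)(4−10)(4−2) = 3·(−1)·(−6)·2 = 36 ≡ 3, so v_5 = 3^{−1} = 4 (mod 11).
  v = [5, 2, 3, 8, 4].
Step 2: syndromes of r = [4, 4, 9, 7, 2] (all sums mod 11).
  S_0 = Σ v_i r_i = 5·4 + 2·4 + 3·9 + 8·7 + 4·2 = 119 ≡ 9.
  S_1 = Σ v_i α_i r_i = 5·1·4 + 2·5·4 + 3·10·9 + 8·2·7 + 4·4·2 = 474 ≡ 1.
  α_i^2 mod 11 = [1, 3, 1, 4, 5].
  S_2 = Σ v_i α_i^2 r_i = 5·1·4 + 2·3·4 + 3·1·9 + 8·4·7 + 4·5·2 = 335 ≡ 5.
  S = (9, 1, 5) ≠ 0, so r is not a codeword (an error is present).
Step 3: locate the error. For a single error e at position i, S_ℓ = v_i·e·α_i^ℓ, so α_err = S_1/S_0.
  S_0^{−1} = 9^{−1} = 5 (mod 11), so α_err = 1·5 = 5 ≡ 5 = α_2. Error position i = 2.
  Consistency check: S_2/S_1 = 5·1 = 5 ≡ 5 = α_err ✓ (single-error assumption holds).
Step 4: error magnitude e = S_0/v_2 = S_0·∏_{j≠2}(α_2 − α_j) = 9·6 = 54 ≡ 10 (mod 11).
Step 5: correct position 2: c_2 = r_2 − e = 4 − 10 ≡ 5 (mod 11). Hence c = [4, 5, 9, 7, 2].
  Check: interpolating c through the α_i gives m(x) = 1 + 3·x (degree < 2) with m(α_i) = c_i for every i, so c is indeed a codeword.


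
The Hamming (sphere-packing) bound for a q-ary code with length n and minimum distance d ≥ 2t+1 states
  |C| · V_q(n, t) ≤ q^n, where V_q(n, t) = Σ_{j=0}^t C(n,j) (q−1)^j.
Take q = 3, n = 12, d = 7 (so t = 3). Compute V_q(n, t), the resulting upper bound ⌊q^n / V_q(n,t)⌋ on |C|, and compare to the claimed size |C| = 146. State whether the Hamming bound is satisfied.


V_q(n, t) = 2049, q^n = 531441, Hamming bound = 259, |C| = 146 ≤ bound (satisfied).

Step 1: Compute V_q(n, t) = Σ_{j=0}^3 C(n, j) (q−1)^j.
  j = 0: C(12,0)·(2)^0 = 1·1 = 1.
  j = 1: C(12,1)·(2)^1 = 12·2 = 24.
  j = 2: C(12,2)·(2)^2 = 66·4 = 264.
  j = 3: C(12,3)·(2)^3 = 220·8 = 1760.
  V_q(n, t) = 1 + 24 + 264 + 1760 = 2049.
Step 2: q^n = 3^12 = 531441.
Step 3: Hamming bound ⌊q^n / V_q(n,t)⌋ = ⌊531441/2049⌋ = 259.
Step 4: Compare |C| = 146 to 259: satisfied.
The claimed |C| lies below the Hamming bound.


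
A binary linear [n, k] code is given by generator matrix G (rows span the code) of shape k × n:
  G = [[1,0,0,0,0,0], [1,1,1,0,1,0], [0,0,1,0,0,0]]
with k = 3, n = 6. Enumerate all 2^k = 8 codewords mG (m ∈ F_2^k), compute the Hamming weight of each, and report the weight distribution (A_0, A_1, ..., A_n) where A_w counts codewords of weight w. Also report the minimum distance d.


Weight distribution: A_0 = 1, A_1 = 2, A_2 = 2, A_3 = 2, A_4 = 1. Minimum distance d = 1.

Enumerate all 2^3 = 8 messages m ∈ F_2^3.
For each, compute codeword c = mG in F_2^6, then tally its weight.
  m = 000 → c = 000000, weight = 0.
  m = 100 → c = 100000, weight = 1.
  m = 010 → c = 111010, weight = 4.
  m = 110 → c = 011010, weight = 3.
  m = 001 → c = 001000, weight = 1.
  m = 101 → c = 101000, weight = 2.
  m = 011 → c = 110010, weight = 3.
  m = 111 → c = 010010, weight = 2.
Tally weights:
  weight 0: 1 codewords.
  weight 1: 2 codewords.
  weight 2: 2 codewords.
  weight 3: 2 codewords.
  weight 4: 1 codewords.
Minimum distance d = smallest w > 0 with A_w > 0 = 1.
Sanity: Σ A_w = 8 = 2^3 = 8 ✓.


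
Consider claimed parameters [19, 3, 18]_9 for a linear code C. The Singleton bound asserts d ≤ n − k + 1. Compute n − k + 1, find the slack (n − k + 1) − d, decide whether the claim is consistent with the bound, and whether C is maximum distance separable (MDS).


Singleton RHS = n − k + 1 = 17, slack = -1, bound violated (no such code; not MDS).

Singleton bound: d ≤ n − k + 1.
Here n = 19, k = 3, so n − k + 1 = 17.
Given d = 18, check d ≤ 17: NO.
Slack = (n − k + 1) − d = -1.
The slack is negative: d = 18 exceeds n − k + 1 = 17 by 1, so the Singleton bound is violated and no linear [19, 3, 18]_9 code can exist. In particular it is not MDS (MDS requires d = n − k + 1 exactly).
Description: the claimed parameters are [19, 3, 18]_9; such a code would be impossible (violates the Singleton bound).


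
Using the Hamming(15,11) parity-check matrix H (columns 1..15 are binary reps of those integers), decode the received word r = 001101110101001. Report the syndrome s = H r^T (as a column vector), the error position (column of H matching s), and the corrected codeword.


s = (0, 1, 1, 1)^T, error position = 7, corrected codeword c = 001101010101001

Compute s = H r^T mod 2 one row at a time:
  s_1 = 1 + 0 + 1 + 0 + 1 + 0 + 0 + 1 = 4 ≡ 0 (mod 2).
  s_2 = 1 + 0 + 1 + 1 + 1 + 0 + 0 + 1 = 5 ≡ 1 (mod 2).
  s_3 = 0 + 1 + 1 + 1 + 1 + 0 + 0 + 1 = 5 ≡ 1 (mod 2).
  s_4 = 0 + 1 + 0 + 1 + 0 + 0 + 0 + 1 = 3 ≡ 1 (mod 2).
s = (0, 1, 1, 1)^T — this equals column 7 of H (binary 0111), so error is at position 7.
Correct: flip bit 7 of r = 001101110101001 to get c = 001101010101001.


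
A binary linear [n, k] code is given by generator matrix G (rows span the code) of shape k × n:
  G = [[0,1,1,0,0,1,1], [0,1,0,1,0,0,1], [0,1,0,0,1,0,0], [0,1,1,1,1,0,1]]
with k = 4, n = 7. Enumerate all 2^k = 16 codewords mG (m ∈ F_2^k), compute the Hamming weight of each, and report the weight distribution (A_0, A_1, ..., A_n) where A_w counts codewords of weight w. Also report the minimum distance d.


Weight distribution: A_0 = 1, A_2 = 4, A_3 = 6, A_4 = 3, A_5 = 2. Minimum distance d = 2.

Enumerate all 2^4 = 16 messages m ∈ F_2^4.
For each, compute codeword c = mG in F_2^7, then tally its weight.
  m = 0000 → c = 0000000, weight = 0.
  m = 1000 → c = 0110011, weight = 4.
  m = 0100 → c = 0101001, weight = 3.
  m = 1100 → c = 0011010, weight = 3.
  m = 0010 → c = 0100100, weight = 2.
  m = 1010 → c = 0010111, weight = 4.
  m = 0110 → c = 0001101, weight = 3.
  m = 1110 → c = 0111110, weight = 5.
  m = 0001 → c = 0111101, weight = 5.
  m = 1001 → c = 0001110, weight = 3.
  m = 0101 → c = 0010100, weight = 2.
  m = 1101 → c = 0100111, weight = 4.
  m = 0011 → c = 0011001, weight = 3.
  m = 1011 → c = 0101010, weight = 3.
  m = 0111 → c = 0110000, weight = 2.
  m = 1111 → c = 0000011, weight = 2.
Tally weights:
  weight 0: 1 codewords.
  weight 2: 4 codewords.
  weight 3: 6 codewords.
  weight 4: 3 codewords.
  weight 5: 2 codewords.
Minimum distance d = smallest w > 0 with A_w > 0 = 2.
Sanity: Σ A_w = 16 = 2^4 = 16 ✓.


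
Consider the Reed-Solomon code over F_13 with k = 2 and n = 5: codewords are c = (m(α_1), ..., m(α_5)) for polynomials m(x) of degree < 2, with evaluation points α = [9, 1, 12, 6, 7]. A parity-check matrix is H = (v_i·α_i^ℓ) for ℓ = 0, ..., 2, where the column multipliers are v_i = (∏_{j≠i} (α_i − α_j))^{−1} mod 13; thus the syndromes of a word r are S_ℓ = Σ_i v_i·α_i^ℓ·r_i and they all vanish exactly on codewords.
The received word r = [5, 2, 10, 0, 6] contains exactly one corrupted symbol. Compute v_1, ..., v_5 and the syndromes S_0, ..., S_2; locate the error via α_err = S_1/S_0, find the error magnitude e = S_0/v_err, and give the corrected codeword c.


S = (6, 6, 6), error at position 2, error magnitude e = 6, c = [5, 9, 10, 0, 6].

Step 1: column multipliers v_i = (∏_{j≠i}(α_i − α_j))^{−1} mod 13.
  i = 1 (α = 9): (9−1)(9−12)(9−6)(9−7) = 8·(−3)·3·2 = −144 ≡ 12, so v_1 = 12^{−1} = 12 (mod 13).
  i = 2 (α = 1): (1−9)(1−12)(1−6)(1−7) = (−8)·(−11)·(−5)·(−6) = 2640 ≡ 1, so v_2 = 1^{−1} = 1 (mod 13).
  i = 3 (α = 12): (12−9)(12−1)(12−6)(12−7) = 3·11·6·5 = 990 ≡ 2, so v_3 = 2^{−1} = 7 (mod 13).
  i = 4 (α = 6): (6−9)(6−1)(6−12)(6−7) = (−3)·5·(−6)·(−1) = −90 ≡ 1, so v_4 = 1^{−1} = 1 (mod 13).
  i = 5 (α = 7): (7−9)(7−1)(7−12)(7−6) = (−2)·6·(−5)·1 = 60 ≡ 8, so v_5 = 8^{−1} = 5 (mod 13).
  v = [12, 1, 7, 1, 5].
Step 2: syndromes of r = [5, 2, 10, 0, 6] (all sums mod 13).
  S_0 = Σ v_i r_i = 12·5 + 1·2 + 7·10 + 1·0 + 5·6 = 162 ≡ 6.
  S_1 = Σ v_i α_i r_i = 12·9·5 + 1·1·2 + 7·12·10 + 1·6·0 + 5·7·6 = 1592 ≡ 6.
  α_i^2 mod 13 = [3, 1, 1, 10, 10].
  S_2 = Σ v_i α_i^2 r_i = 12·3·5 + 1·1·2 + 7·1·10 + 1·10·0 + 5·10·6 = 552 ≡ 6.
  S = (6, 6, 6) ≠ 0, so r is not a codeword (an error is present).
Step 3: locate the error. For a single error e at position i, S_ℓ = v_i·e·α_i^ℓ, so α_err = S_1/S_0.
  S_0^{−1} = 6^{−1} = 11 (mod 13), so α_err = 6·11 = 66 ≡ 1 = α_2. Error position i = 2.
  Consistency check: S_2/S_1 = 6·11 = 66 ≡ 1 = α_err ✓ (single-error assumption holds).
Step 4: error magnitude e = S_0/v_2 = S_0·∏_{j≠2}(α_2 − α_j) = 6·1 = 6 ≡ 6 (mod 13).
Step 5: correct position 2: c_2 = r_2 − e = 2 − 6 ≡ 9 (mod 13). Hence c = [5, 9, 10, 0, 6].
  Check: interpolating c through the α_i gives m(x) = 3 + 6·x (degree < 2) with m(α_i) = c_i for every i, so c is indeed a codeword.
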